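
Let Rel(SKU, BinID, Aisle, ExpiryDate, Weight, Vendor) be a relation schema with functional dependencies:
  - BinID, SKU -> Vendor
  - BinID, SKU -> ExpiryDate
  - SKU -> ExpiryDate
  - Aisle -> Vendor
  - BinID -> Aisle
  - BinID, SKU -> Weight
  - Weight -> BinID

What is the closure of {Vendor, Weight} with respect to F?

{Aisle, BinID, Vendor, Weight}

Start with {Vendor, Weight}.
Weight -> BinID applies; add {BinID} → now {BinID, Vendor, Weight}.
BinID -> Aisle applies; add {Aisle} → now {Aisle, BinID, Vendor, Weight}.
No further FD applies.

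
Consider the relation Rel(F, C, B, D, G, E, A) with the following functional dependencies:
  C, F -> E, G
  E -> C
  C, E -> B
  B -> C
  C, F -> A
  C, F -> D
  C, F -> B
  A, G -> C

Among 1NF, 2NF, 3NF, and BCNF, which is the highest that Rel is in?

Candidate keys: {A, F, G}, {B, F}, {C, F}, {E, F}. Prime attributes: {A, B, C, E, F, G}.
E -> C breaks BCNF: {E}⁺ = {B, C, E}, so {E} is not a superkey.
Since {C} ⊆ prime attributes and every other non-superkey FD also has a prime right side, the schema is in 3NF.

3NF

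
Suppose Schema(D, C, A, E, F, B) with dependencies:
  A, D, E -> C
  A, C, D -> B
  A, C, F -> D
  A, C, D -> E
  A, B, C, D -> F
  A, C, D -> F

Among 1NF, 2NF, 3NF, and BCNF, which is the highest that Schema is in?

BCNF

Candidate keys: {A, C, D}, {A, C, F}, {A, D, E}. Prime attributes: {A, C, D, E, F}.
Each dependency's left side is a superkey — BCNF holds.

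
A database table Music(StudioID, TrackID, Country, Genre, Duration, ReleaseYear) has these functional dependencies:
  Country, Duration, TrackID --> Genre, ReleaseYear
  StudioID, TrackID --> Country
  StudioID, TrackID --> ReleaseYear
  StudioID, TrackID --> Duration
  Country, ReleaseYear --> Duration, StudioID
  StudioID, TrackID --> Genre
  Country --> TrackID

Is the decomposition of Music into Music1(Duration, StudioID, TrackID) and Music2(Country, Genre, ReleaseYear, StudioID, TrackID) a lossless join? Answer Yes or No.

Yes

Common attributes: {StudioID, TrackID}; their closure is {Country, Duration, Genre, ReleaseYear, StudioID, TrackID}.
Since Music1 ⊆ {Country, Duration, Genre, ReleaseYear, StudioID, TrackID}, the intersection is a superkey of Music1; the decomposition is lossless.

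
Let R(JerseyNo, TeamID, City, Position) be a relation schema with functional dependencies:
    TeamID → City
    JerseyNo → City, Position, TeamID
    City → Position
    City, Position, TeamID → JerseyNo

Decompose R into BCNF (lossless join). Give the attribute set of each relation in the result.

Candidate keys of the original relation: {JerseyNo}, {TeamID}.
In {City, JerseyNo, Position, TeamID}, {City} is not a superkey ({City}⁺ restricted to this set is {City, Position}), so split on City → Position into {City, Position} and {City, JerseyNo, TeamID}.
{City, Position} is in BCNF.
{City, JerseyNo, TeamID} is in BCNF.

{City, JerseyNo, TeamID}; {City, Position}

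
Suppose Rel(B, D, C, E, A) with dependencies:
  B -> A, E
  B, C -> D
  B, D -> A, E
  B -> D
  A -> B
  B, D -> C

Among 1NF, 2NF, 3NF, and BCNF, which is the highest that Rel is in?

BCNF

Candidate keys: {A}, {B}. Prime attributes: {A, B}.
The left-hand side of every FD is a superkey, so BCNF is satisfied.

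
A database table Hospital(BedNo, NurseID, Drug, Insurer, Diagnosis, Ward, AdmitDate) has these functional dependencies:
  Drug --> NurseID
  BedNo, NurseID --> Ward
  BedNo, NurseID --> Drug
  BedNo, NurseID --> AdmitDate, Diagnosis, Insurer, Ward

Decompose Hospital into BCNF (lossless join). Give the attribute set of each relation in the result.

{AdmitDate, BedNo, Diagnosis, Drug, Insurer, Ward}; {Drug, NurseID}

Candidate keys of the original relation: {BedNo, Drug}, {BedNo, NurseID}.
Within {AdmitDate, BedNo, Diagnosis, Drug, Insurer, NurseID, Ward}: {Drug}⁺ ∩ {AdmitDate, BedNo, Diagnosis, Drug, Insurer, NurseID, Ward} = {Drug, NurseID}, not the whole set, so Drug --> NurseID violates BCNF; decompose into {Drug, NurseID} and {AdmitDate, BedNo, Diagnosis, Drug, Insurer, Ward}.
{Drug, NurseID} has no BCNF violation.
{AdmitDate, BedNo, Diagnosis, Drug, Insurer, Ward} has no BCNF violation.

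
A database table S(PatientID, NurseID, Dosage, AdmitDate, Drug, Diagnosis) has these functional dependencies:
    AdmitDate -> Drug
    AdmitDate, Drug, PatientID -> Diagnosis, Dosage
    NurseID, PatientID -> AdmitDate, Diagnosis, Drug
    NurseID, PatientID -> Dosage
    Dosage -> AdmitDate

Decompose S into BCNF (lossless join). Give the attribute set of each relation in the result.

Candidate key of the original relation: {NurseID, PatientID}.
In {AdmitDate, Diagnosis, Dosage, Drug, NurseID, PatientID}, {AdmitDate} is not a superkey ({AdmitDate}⁺ restricted to this set is {AdmitDate, Drug}), so split on AdmitDate -> Drug into {AdmitDate, Drug} and {AdmitDate, Diagnosis, Dosage, NurseID, PatientID}.
{AdmitDate, Drug} has no BCNF violation.
In {AdmitDate, Diagnosis, Dosage, NurseID, PatientID}, {Dosage} is not a superkey ({Dosage}⁺ restricted to this set is {AdmitDate, Dosage}), so split on Dosage -> AdmitDate into {AdmitDate, Dosage} and {Diagnosis, Dosage, NurseID, PatientID}.
{AdmitDate, Dosage} has no BCNF violation.
In {Diagnosis, Dosage, NurseID, PatientID}, {Dosage, PatientID} is not a superkey ({Dosage, PatientID}⁺ restricted to this set is {Diagnosis, Dosage, PatientID}), so split on Dosage, PatientID -> Diagnosis into {Diagnosis, Dosage, PatientID} and {Dosage, NurseID, PatientID}.
{Diagnosis, Dosage, PatientID} has no BCNF violation.
{Dosage, NurseID, PatientID} has no BCNF violation.

{AdmitDate, Dosage}; {AdmitDate, Drug}; {Diagnosis, Dosage, PatientID}; {Dosage, NurseID, PatientID}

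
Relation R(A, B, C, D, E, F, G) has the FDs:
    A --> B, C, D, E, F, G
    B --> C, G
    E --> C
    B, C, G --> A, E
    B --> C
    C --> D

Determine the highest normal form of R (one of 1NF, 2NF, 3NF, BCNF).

2NF

Candidate keys: {A}, {B}. Prime attributes: {A, B}.
E --> C breaks BCNF: {E}⁺ = {C, D, E}, so {E} is not a superkey.
E --> C has non-prime {C} on the right and a non-superkey on the left, so 3NF fails.
Every candidate key is a single attribute, so no partial dependency is possible; 2NF holds.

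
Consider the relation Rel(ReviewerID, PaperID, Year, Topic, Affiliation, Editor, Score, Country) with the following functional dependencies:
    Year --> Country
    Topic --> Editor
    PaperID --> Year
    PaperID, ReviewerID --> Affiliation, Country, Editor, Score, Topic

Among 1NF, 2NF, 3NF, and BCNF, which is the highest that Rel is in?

Candidate key: {PaperID, ReviewerID}. Prime attributes: {PaperID, ReviewerID}.
Year --> Country breaks BCNF: {Year}⁺ = {Country, Year}, so {Year} is not a superkey.
Year --> Country determines the non-prime attribute {Country} from a non-superkey — 3NF is violated.
Since {PaperID} ⊂ {PaperID, ReviewerID} and {PaperID}⁺ ⊇ {Country, Year} with {Country, Year} non-prime, there is a partial dependency; 2NF fails.

1NF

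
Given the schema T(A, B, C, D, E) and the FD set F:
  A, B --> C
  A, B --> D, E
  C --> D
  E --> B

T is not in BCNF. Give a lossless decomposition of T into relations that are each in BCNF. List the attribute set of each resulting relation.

{A, C, E}; {B, E}; {C, D}

Candidate keys of the original relation: {A, B}, {A, E}.
{A, B, C, D, E}: {C} determines {C, D} here but is not a superkey — split on C --> D, giving {C, D} and {A, B, C, E}.
{C, D} has no BCNF violation.
{A, B, C, E}: {E} determines {B, E} here but is not a superkey — split on E --> B, giving {B, E} and {A, C, E}.
{B, E} has no BCNF violation.
{A, C, E} has no BCNF violation.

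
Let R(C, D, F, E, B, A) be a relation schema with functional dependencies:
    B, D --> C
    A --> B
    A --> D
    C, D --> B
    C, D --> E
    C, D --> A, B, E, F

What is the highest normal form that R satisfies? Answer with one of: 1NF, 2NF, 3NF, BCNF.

Candidate keys: {A}, {B, D}, {C, D}. Prime attributes: {A, B, C, D}.
The left-hand side of every FD is a superkey, so BCNF is satisfied.

BCNF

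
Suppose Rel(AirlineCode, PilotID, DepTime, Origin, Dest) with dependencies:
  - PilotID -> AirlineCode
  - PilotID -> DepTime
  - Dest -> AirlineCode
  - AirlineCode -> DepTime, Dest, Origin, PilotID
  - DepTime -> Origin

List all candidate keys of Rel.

Closure of {AirlineCode} is {AirlineCode, DepTime, Dest, Origin, PilotID}, the whole schema; {AirlineCode} is a candidate key.
Closure of {Dest} is {AirlineCode, DepTime, Dest, Origin, PilotID}, the whole schema; {Dest} is a candidate key.
Closure of {PilotID} is {AirlineCode, DepTime, Dest, Origin, PilotID}, the whole schema; {PilotID} is a candidate key.
These are minimal and exhaustive — every other superkey contains one of them.

{AirlineCode}, {Dest}, {PilotID}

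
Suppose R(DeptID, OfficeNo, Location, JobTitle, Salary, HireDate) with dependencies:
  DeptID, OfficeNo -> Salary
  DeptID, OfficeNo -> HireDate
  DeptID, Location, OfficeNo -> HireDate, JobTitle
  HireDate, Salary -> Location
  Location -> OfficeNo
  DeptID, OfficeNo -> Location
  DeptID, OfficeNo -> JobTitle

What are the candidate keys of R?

{DeptID} never appears on the right of any FD, so every key must include it.
{DeptID, Location}⁺ = {DeptID, HireDate, JobTitle, Location, OfficeNo, Salary}, which is every attribute, so {DeptID, Location} is a candidate key.
{DeptID, OfficeNo}⁺ = {DeptID, HireDate, JobTitle, Location, OfficeNo, Salary}, which is every attribute, so {DeptID, OfficeNo} is a candidate key.
{DeptID, HireDate, Salary}⁺ = {DeptID, HireDate, JobTitle, Location, OfficeNo, Salary}, which is every attribute, so {DeptID, HireDate, Salary} is a candidate key.
No proper subset of any of these is a key, and no other minimal superkey exists.

{DeptID, HireDate, Salary}, {DeptID, Location}, {DeptID, OfficeNo}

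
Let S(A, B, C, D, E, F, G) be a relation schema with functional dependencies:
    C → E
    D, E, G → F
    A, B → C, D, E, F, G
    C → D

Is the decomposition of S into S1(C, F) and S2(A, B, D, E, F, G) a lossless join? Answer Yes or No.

The shared attributes are {F} and {F}⁺ = {F}.
Neither S1 nor S2 is contained in that closure, so the decomposition is lossy.

No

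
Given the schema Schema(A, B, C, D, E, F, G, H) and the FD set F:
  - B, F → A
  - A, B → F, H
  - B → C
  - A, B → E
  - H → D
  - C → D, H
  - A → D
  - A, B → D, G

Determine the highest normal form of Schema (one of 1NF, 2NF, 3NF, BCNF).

1NF

Candidate keys: {A, B}, {B, F}. Prime attributes: {A, B, F}.
B → C breaks BCNF: {B}⁺ = {B, C, D, H}, so {B} is not a superkey.
B → C has non-prime {C} on the right and a non-superkey on the left, so 3NF fails.
The proper key subset {A} of {A, B} determines non-prime {D}, so the relation is not even in 2NF.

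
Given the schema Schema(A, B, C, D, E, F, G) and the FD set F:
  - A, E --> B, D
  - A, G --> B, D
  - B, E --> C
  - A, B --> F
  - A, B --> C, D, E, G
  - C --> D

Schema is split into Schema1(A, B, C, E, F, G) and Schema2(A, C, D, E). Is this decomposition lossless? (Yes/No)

Yes

Schema1 ∩ Schema2 = {A, C, E}; its closure under F is {A, B, C, D, E, F, G}.
Schema1 is contained in that closure, so Schema1 ∩ Schema2 --> Schema1 holds and the join is lossless.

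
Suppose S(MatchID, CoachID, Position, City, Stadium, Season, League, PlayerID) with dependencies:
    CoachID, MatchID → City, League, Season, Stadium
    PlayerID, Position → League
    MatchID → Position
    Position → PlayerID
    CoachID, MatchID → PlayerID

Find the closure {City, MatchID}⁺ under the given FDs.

{City, League, MatchID, PlayerID, Position}

Start with {City, MatchID}.
MatchID → Position applies; add {Position} → now {City, MatchID, Position}.
Position → PlayerID applies; add {PlayerID} → now {City, MatchID, PlayerID, Position}.
PlayerID, Position → League applies; add {League} → now {City, League, MatchID, PlayerID, Position}.
No further FD applies.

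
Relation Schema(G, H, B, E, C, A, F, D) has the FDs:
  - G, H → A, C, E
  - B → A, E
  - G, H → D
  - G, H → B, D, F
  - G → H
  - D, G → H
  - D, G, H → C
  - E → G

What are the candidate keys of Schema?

{B} is a candidate key since {B}⁺ = {A, B, C, D, E, F, G, H} covers every attribute.
{E} is a candidate key since {E}⁺ = {A, B, C, D, E, F, G, H} covers every attribute.
{G} is a candidate key since {G}⁺ = {A, B, C, D, E, F, G, H} covers every attribute.
These are minimal and exhaustive — every other superkey contains one of them.

{B}, {E}, {G}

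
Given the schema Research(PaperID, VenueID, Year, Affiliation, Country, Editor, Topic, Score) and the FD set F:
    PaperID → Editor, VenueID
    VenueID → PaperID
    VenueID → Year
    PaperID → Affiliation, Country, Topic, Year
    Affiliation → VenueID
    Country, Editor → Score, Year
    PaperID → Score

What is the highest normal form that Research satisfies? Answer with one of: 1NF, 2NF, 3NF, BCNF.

2NF

Candidate keys: {Affiliation}, {PaperID}, {VenueID}. Prime attributes: {Affiliation, PaperID, VenueID}.
Country, Editor → Score, Year: {Country, Editor}⁺ = {Country, Editor, Score, Year}, which is not all of the attributes, so the left side is not a superkey — BCNF is violated.
Because {Score, Year} are non-prime and the left side of Country, Editor → Score, Year is not a superkey, the relation is not in 3NF.
Every candidate key is a single attribute, so no partial dependency is possible; 2NF holds.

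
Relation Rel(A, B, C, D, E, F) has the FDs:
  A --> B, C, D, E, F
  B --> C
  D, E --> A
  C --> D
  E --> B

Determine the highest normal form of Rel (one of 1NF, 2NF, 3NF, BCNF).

2NF

Candidate keys: {A}, {E}. Prime attributes: {A, E}.
B --> C: {B}⁺ = {B, C, D}, which is not all of the attributes, so the left side is not a superkey — BCNF is violated.
Because {C} is non-prime and the left side of B --> C is not a superkey, the relation is not in 3NF.
With only single-attribute keys there can be no partial dependency, so 2NF holds.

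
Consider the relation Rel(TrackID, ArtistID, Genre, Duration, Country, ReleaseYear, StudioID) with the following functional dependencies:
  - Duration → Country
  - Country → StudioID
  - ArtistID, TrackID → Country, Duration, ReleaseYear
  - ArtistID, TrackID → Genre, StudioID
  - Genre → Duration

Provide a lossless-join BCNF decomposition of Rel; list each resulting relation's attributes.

{ArtistID, Genre, ReleaseYear, TrackID}; {Country, Duration}; {Country, StudioID}; {Duration, Genre}

Candidate key of the original relation: {ArtistID, TrackID}.
Within {ArtistID, Country, Duration, Genre, ReleaseYear, StudioID, TrackID}: {Duration}⁺ ∩ {ArtistID, Country, Duration, Genre, ReleaseYear, StudioID, TrackID} = {Country, Duration, StudioID}, not the whole set, so Duration → Country, StudioID violates BCNF; decompose into {Country, Duration, StudioID} and {ArtistID, Duration, Genre, ReleaseYear, TrackID}.
Within {Country, Duration, StudioID}: {Country}⁺ ∩ {Country, Duration, StudioID} = {Country, StudioID}, not the whole set, so Country → StudioID violates BCNF; decompose into {Country, StudioID} and {Country, Duration}.
{Country, StudioID} has no BCNF violation.
{Country, Duration} has no BCNF violation.
Within {ArtistID, Duration, Genre, ReleaseYear, TrackID}: {Genre}⁺ ∩ {ArtistID, Duration, Genre, ReleaseYear, TrackID} = {Duration, Genre}, not the whole set, so Genre → Duration violates BCNF; decompose into {Duration, Genre} and {ArtistID, Genre, ReleaseYear, TrackID}.
{Duration, Genre} has no BCNF violation.
{ArtistID, Genre, ReleaseYear, TrackID} has no BCNF violation.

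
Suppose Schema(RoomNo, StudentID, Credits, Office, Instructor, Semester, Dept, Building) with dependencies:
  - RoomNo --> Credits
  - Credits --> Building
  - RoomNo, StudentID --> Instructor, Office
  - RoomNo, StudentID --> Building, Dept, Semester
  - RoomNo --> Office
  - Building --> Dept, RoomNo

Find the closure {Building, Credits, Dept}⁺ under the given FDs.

Start with {Building, Credits, Dept}.
Building --> Dept, RoomNo applies; add {RoomNo} → now {Building, Credits, Dept, RoomNo}.
RoomNo --> Office applies; add {Office} → now {Building, Credits, Dept, Office, RoomNo}.
No further FD applies.

{Building, Credits, Dept, Office, RoomNo}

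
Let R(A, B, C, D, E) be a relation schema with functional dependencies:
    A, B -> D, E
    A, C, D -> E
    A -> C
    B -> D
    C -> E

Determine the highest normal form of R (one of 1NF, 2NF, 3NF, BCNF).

1NF

Candidate key: {A, B}. Prime attributes: {A, B}.
For A, C, D -> E we have {A, C, D}⁺ = {A, C, D, E}; {A, C, D} is not a superkey, so BCNF fails.
Because {E} is non-prime and the left side of A, C, D -> E is not a superkey, the relation is not in 3NF.
Since {A} ⊂ {A, B} and {A}⁺ ⊇ {C, E} with {C, E} non-prime, there is a partial dependency; 2NF fails.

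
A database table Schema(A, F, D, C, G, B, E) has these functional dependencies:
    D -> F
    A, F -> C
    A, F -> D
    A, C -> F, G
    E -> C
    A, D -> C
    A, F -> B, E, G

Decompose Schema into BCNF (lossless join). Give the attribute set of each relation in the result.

{A, B, D, E, G}; {C, E}; {D, F}

Candidate keys of the original relation: {A, C}, {A, D}, {A, E}, {A, F}.
In {A, B, C, D, E, F, G}, {D} is not a superkey ({D}⁺ restricted to this set is {D, F}), so split on D -> F into {D, F} and {A, B, C, D, E, G}.
{D, F} has no BCNF violation.
In {A, B, C, D, E, G}, {E} is not a superkey ({E}⁺ restricted to this set is {C, E}), so split on E -> C into {C, E} and {A, B, D, E, G}.
{C, E} has no BCNF violation.
{A, B, D, E, G} has no BCNF violation.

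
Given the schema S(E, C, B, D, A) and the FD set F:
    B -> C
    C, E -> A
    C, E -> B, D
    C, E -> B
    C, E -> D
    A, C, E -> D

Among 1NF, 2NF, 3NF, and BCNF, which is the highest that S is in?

Candidate keys: {B, E}, {C, E}. Prime attributes: {B, C, E}.
B -> C: {B}⁺ = {B, C}, which is not all of the attributes, so the left side is not a superkey — BCNF is violated.
Since {C} ⊆ prime attributes and every other non-superkey FD also has a prime right side, the schema is in 3NF.

3NF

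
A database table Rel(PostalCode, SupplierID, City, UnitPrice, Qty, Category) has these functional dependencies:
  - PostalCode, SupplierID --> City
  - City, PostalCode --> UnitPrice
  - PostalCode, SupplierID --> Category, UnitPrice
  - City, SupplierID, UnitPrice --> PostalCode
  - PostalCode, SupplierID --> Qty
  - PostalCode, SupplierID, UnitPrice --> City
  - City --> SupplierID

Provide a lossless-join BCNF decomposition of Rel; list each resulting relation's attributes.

Candidate keys of the original relation: {City, PostalCode}, {City, UnitPrice}, {PostalCode, SupplierID}.
{Category, City, PostalCode, Qty, SupplierID, UnitPrice}: {City} determines {City, SupplierID} here but is not a superkey — split on City --> SupplierID, giving {City, SupplierID} and {Category, City, PostalCode, Qty, UnitPrice}.
{City, SupplierID} has no BCNF violation.
{Category, City, PostalCode, Qty, UnitPrice} has no BCNF violation.

{Category, City, PostalCode, Qty, UnitPrice}; {City, SupplierID}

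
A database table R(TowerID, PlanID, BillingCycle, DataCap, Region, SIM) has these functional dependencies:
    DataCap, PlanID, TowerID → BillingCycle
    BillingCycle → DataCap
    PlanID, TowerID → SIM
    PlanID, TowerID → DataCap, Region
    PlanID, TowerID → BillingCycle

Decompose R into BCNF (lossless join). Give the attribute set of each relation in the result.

{BillingCycle, DataCap}; {BillingCycle, PlanID, Region, SIM, TowerID}

Candidate key of the original relation: {PlanID, TowerID}.
{BillingCycle, DataCap, PlanID, Region, SIM, TowerID}: {BillingCycle} determines {BillingCycle, DataCap} here but is not a superkey — split on BillingCycle → DataCap, giving {BillingCycle, DataCap} and {BillingCycle, PlanID, Region, SIM, TowerID}.
{BillingCycle, DataCap} has no BCNF violation.
{BillingCycle, PlanID, Region, SIM, TowerID} has no BCNF violation.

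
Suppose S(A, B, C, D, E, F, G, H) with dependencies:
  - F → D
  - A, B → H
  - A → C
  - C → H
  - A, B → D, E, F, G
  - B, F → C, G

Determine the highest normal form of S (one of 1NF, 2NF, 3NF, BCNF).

Candidate key: {A, B}. Prime attributes: {A, B}.
F → D breaks BCNF: {F}⁺ = {D, F}, so {F} is not a superkey.
F → D determines the non-prime attribute {D} from a non-superkey — 3NF is violated.
The proper key subset {A} of {A, B} determines non-prime {C, H}, so the relation is not even in 2NF.

1NF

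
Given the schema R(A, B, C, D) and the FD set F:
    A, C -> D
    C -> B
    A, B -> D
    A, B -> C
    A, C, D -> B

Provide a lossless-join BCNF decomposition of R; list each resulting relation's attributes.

Candidate keys of the original relation: {A, B}, {A, C}.
Within {A, B, C, D}: {C}⁺ ∩ {A, B, C, D} = {B, C}, not the whole set, so C -> B violates BCNF; decompose into {B, C} and {A, C, D}.
{B, C} has no BCNF violation.
{A, C, D} has no BCNF violation.

{A, C, D}; {B, C}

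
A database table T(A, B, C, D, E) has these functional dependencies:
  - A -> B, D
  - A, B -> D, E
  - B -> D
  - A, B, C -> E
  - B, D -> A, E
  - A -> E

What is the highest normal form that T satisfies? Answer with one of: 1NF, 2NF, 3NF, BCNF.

Candidate keys: {A, C}, {B, C}. Prime attributes: {A, B, C}.
For A -> B, D we have {A}⁺ = {A, B, D, E}; {A} is not a superkey, so BCNF fails.
A -> B, D determines the non-prime attribute {D} from a non-superkey — 3NF is violated.
Since {A} ⊂ {A, C} and {A}⁺ ⊇ {D, E} with {D, E} non-prime, there is a partial dependency; 2NF fails.

1NF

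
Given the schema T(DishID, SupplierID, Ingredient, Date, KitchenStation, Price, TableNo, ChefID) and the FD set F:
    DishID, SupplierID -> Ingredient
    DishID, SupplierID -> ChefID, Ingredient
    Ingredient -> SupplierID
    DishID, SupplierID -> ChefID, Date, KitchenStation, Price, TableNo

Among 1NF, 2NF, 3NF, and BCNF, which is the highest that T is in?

3NF

Candidate keys: {DishID, Ingredient}, {DishID, SupplierID}. Prime attributes: {DishID, Ingredient, SupplierID}.
Ingredient -> SupplierID: {Ingredient}⁺ = {Ingredient, SupplierID}, which is not all of the attributes, so the left side is not a superkey — BCNF is violated.
Since {SupplierID} ⊆ prime attributes and every other non-superkey FD also has a prime right side, the schema is in 3NF.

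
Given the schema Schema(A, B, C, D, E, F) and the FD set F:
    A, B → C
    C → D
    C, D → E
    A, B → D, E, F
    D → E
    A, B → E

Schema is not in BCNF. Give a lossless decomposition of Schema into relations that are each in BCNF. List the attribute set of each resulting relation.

{A, B, C, F}; {C, D}; {D, E}

Candidate key of the original relation: {A, B}.
In {A, B, C, D, E, F}, {C} is not a superkey ({C}⁺ restricted to this set is {C, D, E}), so split on C → D, E into {C, D, E} and {A, B, C, F}.
In {C, D, E}, {D} is not a superkey ({D}⁺ restricted to this set is {D, E}), so split on D → E into {D, E} and {C, D}.
{D, E} is in BCNF.
{C, D} is in BCNF.
{A, B, C, F} is in BCNF.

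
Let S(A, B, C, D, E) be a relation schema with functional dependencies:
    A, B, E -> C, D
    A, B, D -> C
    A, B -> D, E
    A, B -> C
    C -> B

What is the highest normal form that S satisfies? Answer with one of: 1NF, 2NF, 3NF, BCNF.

3NF

Candidate keys: {A, B}, {A, C}. Prime attributes: {A, B, C}.
For C -> B we have {C}⁺ = {B, C}; {C} is not a superkey, so BCNF fails.
Its right-hand attributes {B} are all prime, as are those of every other non-superkey FD — the relation is in 3NF.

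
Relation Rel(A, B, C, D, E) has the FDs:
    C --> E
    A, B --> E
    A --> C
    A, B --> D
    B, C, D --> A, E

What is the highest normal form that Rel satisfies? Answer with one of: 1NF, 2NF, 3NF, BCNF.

1NF

Candidate keys: {A, B}, {B, C, D}. Prime attributes: {A, B, C, D}.
For C --> E we have {C}⁺ = {C, E}; {C} is not a superkey, so BCNF fails.
C --> E determines the non-prime attribute {E} from a non-superkey — 3NF is violated.
{A} is a proper subset of the key {A, B}, and {A}⁺ contains the non-prime attribute {E} — a partial dependency, so 2NF is violated.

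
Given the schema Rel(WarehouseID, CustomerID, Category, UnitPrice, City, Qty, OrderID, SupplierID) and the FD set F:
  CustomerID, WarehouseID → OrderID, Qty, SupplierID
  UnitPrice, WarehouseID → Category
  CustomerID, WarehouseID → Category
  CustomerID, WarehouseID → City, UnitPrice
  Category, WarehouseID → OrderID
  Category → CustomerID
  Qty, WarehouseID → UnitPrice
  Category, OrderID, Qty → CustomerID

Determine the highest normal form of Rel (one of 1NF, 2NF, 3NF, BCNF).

3NF

Candidate keys: {Category, WarehouseID}, {CustomerID, WarehouseID}, {Qty, WarehouseID}, {UnitPrice, WarehouseID}. Prime attributes: {Category, CustomerID, Qty, UnitPrice, WarehouseID}.
Category → CustomerID: {Category}⁺ = {Category, CustomerID}, which is not all of the attributes, so the left side is not a superkey — BCNF is violated.
But every attribute on its right side ({CustomerID}) is prime, and the same holds for every other non-superkey FD, so 3NF still holds.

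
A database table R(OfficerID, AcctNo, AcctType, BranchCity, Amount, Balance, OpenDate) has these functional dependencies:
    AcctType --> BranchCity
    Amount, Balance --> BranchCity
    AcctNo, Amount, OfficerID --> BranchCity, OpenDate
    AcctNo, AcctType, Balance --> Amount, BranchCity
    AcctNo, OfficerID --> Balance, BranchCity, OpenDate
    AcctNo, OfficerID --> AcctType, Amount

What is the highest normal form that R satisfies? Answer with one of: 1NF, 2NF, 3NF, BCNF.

Candidate key: {AcctNo, OfficerID}. Prime attributes: {AcctNo, OfficerID}.
For AcctType --> BranchCity we have {AcctType}⁺ = {AcctType, BranchCity}; {AcctType} is not a superkey, so BCNF fails.
AcctType --> BranchCity determines the non-prime attribute {BranchCity} from a non-superkey — 3NF is violated.
No proper subset of a key has a non-prime attribute in its closure, so there is no partial dependency; 2NF holds.

2NF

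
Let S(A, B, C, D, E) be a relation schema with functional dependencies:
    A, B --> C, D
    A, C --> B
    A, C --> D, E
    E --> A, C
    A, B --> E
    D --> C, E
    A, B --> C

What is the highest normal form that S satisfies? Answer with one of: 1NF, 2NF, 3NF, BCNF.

Candidate keys: {A, B}, {A, C}, {D}, {E}. Prime attributes: {A, B, C, D, E}.
Every FD has a superkey on the left, so the relation is in BCNF.

BCNF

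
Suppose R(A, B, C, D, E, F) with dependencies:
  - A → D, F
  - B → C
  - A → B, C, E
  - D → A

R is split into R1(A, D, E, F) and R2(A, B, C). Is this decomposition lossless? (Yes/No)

Yes

Common attributes: {A}; their closure is {A, B, C, D, E, F}.
This includes all of R1, so the common attributes are a superkey of R1 — the join is lossless.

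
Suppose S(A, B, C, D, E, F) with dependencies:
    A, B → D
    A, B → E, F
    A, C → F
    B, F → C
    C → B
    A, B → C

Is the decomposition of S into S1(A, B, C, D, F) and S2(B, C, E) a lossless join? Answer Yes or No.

No

S1 ∩ S2 = {B, C}; its closure under F is {B, C}.
The closure covers neither S1 nor S2 entirely; the join is not lossless.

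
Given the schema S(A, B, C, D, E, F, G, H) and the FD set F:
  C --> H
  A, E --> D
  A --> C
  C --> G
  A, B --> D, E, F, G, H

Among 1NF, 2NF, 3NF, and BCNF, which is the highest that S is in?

Candidate key: {A, B}. Prime attributes: {A, B}.
C --> H breaks BCNF: {C}⁺ = {C, G, H}, so {C} is not a superkey.
C --> H has non-prime {H} on the right and a non-superkey on the left, so 3NF fails.
Since {A} ⊂ {A, B} and {A}⁺ ⊇ {C, G, H} with {C, G, H} non-prime, there is a partial dependency; 2NF fails.

1NF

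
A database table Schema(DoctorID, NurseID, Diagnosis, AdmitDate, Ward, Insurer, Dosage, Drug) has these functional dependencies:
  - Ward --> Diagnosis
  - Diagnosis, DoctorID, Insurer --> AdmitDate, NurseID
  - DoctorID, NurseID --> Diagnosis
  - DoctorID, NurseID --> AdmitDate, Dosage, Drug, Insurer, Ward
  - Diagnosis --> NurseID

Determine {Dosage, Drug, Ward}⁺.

Start with {Dosage, Drug, Ward}.
Ward --> Diagnosis applies; add {Diagnosis} → now {Diagnosis, Dosage, Drug, Ward}.
Diagnosis --> NurseID applies; add {NurseID} → now {Diagnosis, Dosage, Drug, NurseID, Ward}.
No further FD applies.

{Diagnosis, Dosage, Drug, NurseID, Ward}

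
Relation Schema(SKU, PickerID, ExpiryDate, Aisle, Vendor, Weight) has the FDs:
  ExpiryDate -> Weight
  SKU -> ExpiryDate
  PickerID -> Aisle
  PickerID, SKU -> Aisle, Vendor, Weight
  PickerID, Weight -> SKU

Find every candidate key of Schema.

{ExpiryDate, PickerID}, {PickerID, SKU}, {PickerID, Weight}

{PickerID} never appears on the right of any FD, so every key must include it.
{ExpiryDate, PickerID}⁺ = {Aisle, ExpiryDate, PickerID, SKU, Vendor, Weight} — all of the relation — so {ExpiryDate, PickerID} is a candidate key.
{PickerID, SKU}⁺ = {Aisle, ExpiryDate, PickerID, SKU, Vendor, Weight} — all of the relation — so {PickerID, SKU} is a candidate key.
{PickerID, Weight}⁺ = {Aisle, ExpiryDate, PickerID, SKU, Vendor, Weight} — all of the relation — so {PickerID, Weight} is a candidate key.
Any other superkey properly contains one of these, so there are no further candidate keys.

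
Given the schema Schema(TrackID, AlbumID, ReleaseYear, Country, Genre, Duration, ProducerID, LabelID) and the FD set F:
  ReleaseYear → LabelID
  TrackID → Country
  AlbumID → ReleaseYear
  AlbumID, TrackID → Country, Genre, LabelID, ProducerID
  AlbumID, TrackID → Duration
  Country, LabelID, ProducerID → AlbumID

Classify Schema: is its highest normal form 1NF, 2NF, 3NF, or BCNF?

1NF

Candidate keys: {AlbumID, TrackID}, {LabelID, ProducerID, TrackID}, {ProducerID, ReleaseYear, TrackID}. Prime attributes: {AlbumID, LabelID, ProducerID, ReleaseYear, TrackID}.
ReleaseYear → LabelID: {ReleaseYear}⁺ = {LabelID, ReleaseYear}, which is not all of the attributes, so the left side is not a superkey — BCNF is violated.
TrackID → Country determines the non-prime attribute {Country} from a non-superkey — 3NF is violated.
The proper key subset {TrackID} of {AlbumID, TrackID} determines non-prime {Country}, so the relation is not even in 2NF.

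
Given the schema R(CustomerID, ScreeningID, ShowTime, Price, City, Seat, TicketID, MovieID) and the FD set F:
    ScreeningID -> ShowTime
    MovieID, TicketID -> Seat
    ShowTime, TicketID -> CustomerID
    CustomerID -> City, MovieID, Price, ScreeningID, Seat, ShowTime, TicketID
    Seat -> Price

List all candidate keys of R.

{CustomerID}, {ScreeningID, TicketID}, {ShowTime, TicketID}

{CustomerID} is a candidate key since {CustomerID}⁺ = {City, CustomerID, MovieID, Price, ScreeningID, Seat, ShowTime, TicketID} covers every attribute.
{ScreeningID, TicketID} is a candidate key since {ScreeningID, TicketID}⁺ = {City, CustomerID, MovieID, Price, ScreeningID, Seat, ShowTime, TicketID} covers every attribute.
{ShowTime, TicketID} is a candidate key since {ShowTime, TicketID}⁺ = {City, CustomerID, MovieID, Price, ScreeningID, Seat, ShowTime, TicketID} covers every attribute.
These are minimal and exhaustive — every other superkey contains one of them.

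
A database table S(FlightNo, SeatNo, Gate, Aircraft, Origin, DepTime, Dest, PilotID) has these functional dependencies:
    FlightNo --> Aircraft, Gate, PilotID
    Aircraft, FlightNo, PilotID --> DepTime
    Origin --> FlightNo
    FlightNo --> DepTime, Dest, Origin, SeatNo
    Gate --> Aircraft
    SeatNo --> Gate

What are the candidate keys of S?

{FlightNo}⁺ = {Aircraft, DepTime, Dest, FlightNo, Gate, Origin, PilotID, SeatNo}, which is every attribute, so {FlightNo} is a candidate key.
{Origin}⁺ = {Aircraft, DepTime, Dest, FlightNo, Gate, Origin, PilotID, SeatNo}, which is every attribute, so {Origin} is a candidate key.
No proper subset of any of these is a key, and no other minimal superkey exists.

{FlightNo}, {Origin}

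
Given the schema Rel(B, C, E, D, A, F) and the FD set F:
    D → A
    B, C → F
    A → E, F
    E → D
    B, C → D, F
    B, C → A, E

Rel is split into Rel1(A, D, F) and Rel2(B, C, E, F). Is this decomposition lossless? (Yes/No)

No

The shared attributes are {F} and {F}⁺ = {F}.
The closure covers neither Rel1 nor Rel2 entirely; the join is not lossless.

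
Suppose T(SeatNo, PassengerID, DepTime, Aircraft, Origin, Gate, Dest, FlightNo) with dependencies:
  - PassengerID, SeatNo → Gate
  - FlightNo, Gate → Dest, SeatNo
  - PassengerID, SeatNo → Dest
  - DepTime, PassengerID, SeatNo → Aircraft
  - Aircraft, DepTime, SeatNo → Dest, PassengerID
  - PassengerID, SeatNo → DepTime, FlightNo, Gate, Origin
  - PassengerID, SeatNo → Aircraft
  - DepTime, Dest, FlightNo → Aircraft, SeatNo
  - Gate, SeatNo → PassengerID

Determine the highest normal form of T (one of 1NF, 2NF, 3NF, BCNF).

BCNF

Candidate keys: {Aircraft, DepTime, SeatNo}, {DepTime, Dest, FlightNo}, {FlightNo, Gate}, {Gate, SeatNo}, {PassengerID, SeatNo}. Prime attributes: {Aircraft, DepTime, Dest, FlightNo, Gate, PassengerID, SeatNo}.
The left-hand side of every FD is a superkey, so BCNF is satisfied.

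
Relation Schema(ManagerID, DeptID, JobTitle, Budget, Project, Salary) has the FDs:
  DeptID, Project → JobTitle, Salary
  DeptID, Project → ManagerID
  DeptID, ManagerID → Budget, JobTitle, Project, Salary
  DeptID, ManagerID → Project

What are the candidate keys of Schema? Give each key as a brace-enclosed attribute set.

{DeptID, ManagerID}, {DeptID, Project}

No FD produces {DeptID}, so it must be in every candidate key.
{DeptID, ManagerID} is a candidate key since {DeptID, ManagerID}⁺ = {Budget, DeptID, JobTitle, ManagerID, Project, Salary} covers every attribute.
{DeptID, Project} is a candidate key since {DeptID, Project}⁺ = {Budget, DeptID, JobTitle, ManagerID, Project, Salary} covers every attribute.
No proper subset of any of these is a key, and no other minimal superkey exists.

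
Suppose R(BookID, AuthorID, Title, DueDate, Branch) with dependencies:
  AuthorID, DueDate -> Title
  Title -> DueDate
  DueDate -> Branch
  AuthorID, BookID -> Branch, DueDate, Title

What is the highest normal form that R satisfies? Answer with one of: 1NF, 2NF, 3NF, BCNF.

Candidate key: {AuthorID, BookID}. Prime attributes: {AuthorID, BookID}.
AuthorID, DueDate -> Title: {AuthorID, DueDate}⁺ = {AuthorID, Branch, DueDate, Title}, which is not all of the attributes, so the left side is not a superkey — BCNF is violated.
AuthorID, DueDate -> Title determines the non-prime attribute {Title} from a non-superkey — 3NF is violated.
No non-prime attribute depends on a proper subset of any candidate key, so 2NF holds.

2NF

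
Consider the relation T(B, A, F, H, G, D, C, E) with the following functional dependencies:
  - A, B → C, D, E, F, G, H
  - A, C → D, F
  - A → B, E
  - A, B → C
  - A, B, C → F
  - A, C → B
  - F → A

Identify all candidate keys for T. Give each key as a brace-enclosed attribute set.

{A}⁺ = {A, B, C, D, E, F, G, H}, which is every attribute, so {A} is a candidate key.
{F}⁺ = {A, B, C, D, E, F, G, H}, which is every attribute, so {F} is a candidate key.
These are minimal and exhaustive — every other superkey contains one of them.

{A}, {F}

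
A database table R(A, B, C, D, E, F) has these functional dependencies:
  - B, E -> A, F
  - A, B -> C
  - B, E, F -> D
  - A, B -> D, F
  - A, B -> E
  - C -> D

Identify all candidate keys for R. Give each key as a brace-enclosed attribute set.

Attributes never on any right-hand side: {B} — every candidate key must contain it.
Closure of {A, B} is {A, B, C, D, E, F}, the whole schema; {A, B} is a candidate key.
Closure of {B, E} is {A, B, C, D, E, F}, the whole schema; {B, E} is a candidate key.
These are minimal and exhaustive — every other superkey contains one of them.

{A, B}, {B, E}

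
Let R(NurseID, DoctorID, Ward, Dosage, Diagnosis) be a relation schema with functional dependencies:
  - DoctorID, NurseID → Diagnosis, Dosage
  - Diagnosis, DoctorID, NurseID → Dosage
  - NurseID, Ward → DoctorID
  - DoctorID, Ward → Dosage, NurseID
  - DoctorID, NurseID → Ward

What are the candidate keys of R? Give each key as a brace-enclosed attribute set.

{DoctorID, NurseID}⁺ = {Diagnosis, DoctorID, Dosage, NurseID, Ward}, which is every attribute, so {DoctorID, NurseID} is a candidate key.
{DoctorID, Ward}⁺ = {Diagnosis, DoctorID, Dosage, NurseID, Ward}, which is every attribute, so {DoctorID, Ward} is a candidate key.
{NurseID, Ward}⁺ = {Diagnosis, DoctorID, Dosage, NurseID, Ward}, which is every attribute, so {NurseID, Ward} is a candidate key.
Any other superkey properly contains one of these, so there are no further candidate keys.

{DoctorID, NurseID}, {DoctorID, Ward}, {NurseID, Ward}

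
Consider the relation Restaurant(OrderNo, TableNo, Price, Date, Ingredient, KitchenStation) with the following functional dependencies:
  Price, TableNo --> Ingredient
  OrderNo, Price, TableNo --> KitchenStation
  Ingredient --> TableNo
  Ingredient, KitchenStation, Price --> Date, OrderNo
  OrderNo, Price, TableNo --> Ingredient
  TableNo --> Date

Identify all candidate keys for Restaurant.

{Price} never appears on the right of any FD, so every key must include it.
{Ingredient, KitchenStation, Price}⁺ = {Date, Ingredient, KitchenStation, OrderNo, Price, TableNo}, which is every attribute, so {Ingredient, KitchenStation, Price} is a candidate key.
{Ingredient, OrderNo, Price}⁺ = {Date, Ingredient, KitchenStation, OrderNo, Price, TableNo}, which is every attribute, so {Ingredient, OrderNo, Price} is a candidate key.
{KitchenStation, Price, TableNo}⁺ = {Date, Ingredient, KitchenStation, OrderNo, Price, TableNo}, which is every attribute, so {KitchenStation, Price, TableNo} is a candidate key.
{OrderNo, Price, TableNo}⁺ = {Date, Ingredient, KitchenStation, OrderNo, Price, TableNo}, which is every attribute, so {OrderNo, Price, TableNo} is a candidate key.
No proper subset of any of these is a key, and no other minimal superkey exists.

{Ingredient, KitchenStation, Price}, {Ingredient, OrderNo, Price}, {KitchenStation, Price, TableNo}, {OrderNo, Price, TableNo}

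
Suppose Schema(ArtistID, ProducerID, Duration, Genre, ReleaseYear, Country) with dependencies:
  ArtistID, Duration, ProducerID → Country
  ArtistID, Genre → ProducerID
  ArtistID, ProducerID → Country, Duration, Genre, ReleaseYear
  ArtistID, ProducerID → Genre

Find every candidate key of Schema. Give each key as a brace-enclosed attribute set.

{ArtistID, Genre}, {ArtistID, ProducerID}

{ArtistID} never appears on the right of any FD, so every key must include it.
{ArtistID, Genre} is a candidate key since {ArtistID, Genre}⁺ = {ArtistID, Country, Duration, Genre, ProducerID, ReleaseYear} covers every attribute.
{ArtistID, ProducerID} is a candidate key since {ArtistID, ProducerID}⁺ = {ArtistID, Country, Duration, Genre, ProducerID, ReleaseYear} covers every attribute.
Any other superkey properly contains one of these, so there are no further candidate keys.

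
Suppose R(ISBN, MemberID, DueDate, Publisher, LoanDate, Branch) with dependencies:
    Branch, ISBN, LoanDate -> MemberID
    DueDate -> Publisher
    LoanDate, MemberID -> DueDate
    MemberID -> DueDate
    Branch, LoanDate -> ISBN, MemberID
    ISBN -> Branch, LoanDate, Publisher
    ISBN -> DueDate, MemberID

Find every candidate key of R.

{Branch, LoanDate}, {ISBN}

Closure of {ISBN} is {Branch, DueDate, ISBN, LoanDate, MemberID, Publisher}, the whole schema; {ISBN} is a candidate key.
Closure of {Branch, LoanDate} is {Branch, DueDate, ISBN, LoanDate, MemberID, Publisher}, the whole schema; {Branch, LoanDate} is a candidate key.
Any other superkey properly contains one of these, so there are no further candidate keys.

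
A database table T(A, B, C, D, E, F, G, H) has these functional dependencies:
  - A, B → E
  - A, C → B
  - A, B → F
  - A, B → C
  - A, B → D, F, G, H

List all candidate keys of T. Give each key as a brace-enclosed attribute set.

{A} never appears on the right of any FD, so every key must include it.
{A, B} is a candidate key since {A, B}⁺ = {A, B, C, D, E, F, G, H} covers every attribute.
{A, C} is a candidate key since {A, C}⁺ = {A, B, C, D, E, F, G, H} covers every attribute.
These are minimal and exhaustive — every other superkey contains one of them.

{A, B}, {A, C}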